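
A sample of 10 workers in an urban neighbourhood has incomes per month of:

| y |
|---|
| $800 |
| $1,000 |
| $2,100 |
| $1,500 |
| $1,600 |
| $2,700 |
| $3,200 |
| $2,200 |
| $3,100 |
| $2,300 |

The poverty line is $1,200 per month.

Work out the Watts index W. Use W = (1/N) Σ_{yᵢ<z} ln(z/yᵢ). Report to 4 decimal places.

Poor units: $800, $1,000 (q = 2 of N = 10).
Log gaps: ln(1200/800) = 0.4055; ln(1200/1000) = 0.1823.
W = 0.587787 / 10 = 0.0588.

0.0588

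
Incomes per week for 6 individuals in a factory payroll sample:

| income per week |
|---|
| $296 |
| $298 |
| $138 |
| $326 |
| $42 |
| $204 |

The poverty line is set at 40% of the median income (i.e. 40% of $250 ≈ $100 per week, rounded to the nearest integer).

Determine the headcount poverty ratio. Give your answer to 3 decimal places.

0.167

1 of the 6 individuals have income below $100.
H = 1/6 = 0.167.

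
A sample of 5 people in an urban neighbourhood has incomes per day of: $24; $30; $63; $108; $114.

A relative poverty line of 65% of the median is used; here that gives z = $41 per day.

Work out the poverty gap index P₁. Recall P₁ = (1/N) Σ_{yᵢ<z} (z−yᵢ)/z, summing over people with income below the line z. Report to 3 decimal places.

Below z: $24, $30 (q = 2 of N = 5).
Normalized shortfalls: (41−24)/41 = 0.4146; (41−30)/41 = 0.2683.
Σ = 0.682927. Dividing by the full population N = 5 gives P₁ = 0.137.

0.137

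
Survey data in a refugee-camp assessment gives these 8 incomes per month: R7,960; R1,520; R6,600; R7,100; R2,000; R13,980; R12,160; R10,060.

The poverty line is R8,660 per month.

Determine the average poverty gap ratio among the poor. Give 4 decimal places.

0.4185

Poor units: R1,520, R2,000, R6,600, R7,100, R7,960 (q = 5 of N = 8).
Relative gaps: 0.8245, 0.7691, 0.2379, 0.1801, 0.0808; sum = 2.092379.
I averages over the q = 5 poor units only: 2.092379 / 5 = 0.4185.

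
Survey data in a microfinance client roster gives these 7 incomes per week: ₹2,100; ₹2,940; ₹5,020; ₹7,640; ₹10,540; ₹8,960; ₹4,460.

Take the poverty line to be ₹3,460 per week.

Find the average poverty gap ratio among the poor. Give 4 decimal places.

0.2717

Below the line: ₹2,100, ₹2,940 (q = 2 of N = 7).
Relative gaps: 0.3931, 0.1503; sum = 0.543353.
I averages over the q = 2 poor units only: 0.543353 / 2 = 0.2717.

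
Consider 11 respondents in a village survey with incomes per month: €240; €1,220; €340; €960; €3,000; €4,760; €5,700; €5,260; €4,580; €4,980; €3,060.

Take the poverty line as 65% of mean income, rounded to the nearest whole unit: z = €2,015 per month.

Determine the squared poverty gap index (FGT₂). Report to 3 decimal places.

0.172

Poor units: €240, €340, €960, €1,220 (q = 4 of N = 11).
Relative gaps: (2015−240)/2015 = 0.8809; (2015−340)/2015 = 0.8313; (2015−960)/2015 = 0.5236; (2015−1220)/2015 = 0.3945.
Squared: 0.7760; 0.6910; 0.2741; 0.1557.
Sum = 1.896767; P₂ = 1.896767 / 11 = 0.172.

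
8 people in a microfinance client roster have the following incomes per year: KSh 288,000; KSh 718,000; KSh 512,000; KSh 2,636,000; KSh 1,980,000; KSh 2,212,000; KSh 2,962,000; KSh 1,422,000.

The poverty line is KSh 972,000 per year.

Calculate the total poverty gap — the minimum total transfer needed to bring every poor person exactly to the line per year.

Poor units: KSh 288,000, KSh 512,000, KSh 718,000 (q = 3 of N = 8).
Individual gaps: 972000−288000 = 684000; 972000−512000 = 460000; 972000−718000 = 254000.
Aggregate gap = KSh 1,398,000.

KSh 1,398,000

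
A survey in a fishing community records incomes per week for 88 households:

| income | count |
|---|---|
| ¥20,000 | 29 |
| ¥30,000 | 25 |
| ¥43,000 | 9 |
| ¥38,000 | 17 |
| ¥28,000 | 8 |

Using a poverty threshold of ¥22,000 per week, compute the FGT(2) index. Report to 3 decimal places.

0.003

Incomes under z: 29×¥20,000 (q = 29 of N = 88).
Gap ratios (z−y)/z: (22000−20000)/22000 = 0.0909 (×29).
Squared: 0.0083 (×29).
Sum = 0.239669; P₂ = 0.239669 / 88 = 0.003.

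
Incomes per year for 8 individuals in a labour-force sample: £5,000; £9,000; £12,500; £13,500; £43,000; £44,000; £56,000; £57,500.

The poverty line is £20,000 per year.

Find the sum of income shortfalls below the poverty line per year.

Incomes under z: £5,000, £9,000, £12,500, £13,500 (q = 4 of N = 8).
Individual gaps: 20000−5000 = 15000; 20000−9000 = 11000; 20000−12500 = 7500; 20000−13500 = 6500.
Aggregate gap = £40,000.

£40,000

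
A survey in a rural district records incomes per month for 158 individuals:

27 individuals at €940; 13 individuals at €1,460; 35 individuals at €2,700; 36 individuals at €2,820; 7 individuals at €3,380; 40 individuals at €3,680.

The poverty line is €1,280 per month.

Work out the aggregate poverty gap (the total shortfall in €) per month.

Below the line: 27×€940 (q = 27 of N = 158).
Individual gaps: 27×(1280−940) = 9180.
Aggregate gap = €9,180.

€9,180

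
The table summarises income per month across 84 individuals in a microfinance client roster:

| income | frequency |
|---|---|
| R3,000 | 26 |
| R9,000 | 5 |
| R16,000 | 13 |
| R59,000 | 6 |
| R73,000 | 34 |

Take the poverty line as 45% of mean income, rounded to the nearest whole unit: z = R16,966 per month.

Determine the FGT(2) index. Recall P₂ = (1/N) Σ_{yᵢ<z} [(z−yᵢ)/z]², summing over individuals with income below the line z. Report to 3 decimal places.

Below z: 26×R3,000, 5×R9,000, 13×R16,000 (q = 44 of N = 84).
Normalized shortfalls: (16966−3000)/16966 = 0.8232 (×26); (16966−9000)/16966 = 0.4695 (×5); (16966−16000)/16966 = 0.0569 (×13).
Squared: 0.6776 (×26); 0.2205 (×5); 0.0032 (×13).
Sum = 18.762500; P₂ = 18.762500 / 84 = 0.223.

0.223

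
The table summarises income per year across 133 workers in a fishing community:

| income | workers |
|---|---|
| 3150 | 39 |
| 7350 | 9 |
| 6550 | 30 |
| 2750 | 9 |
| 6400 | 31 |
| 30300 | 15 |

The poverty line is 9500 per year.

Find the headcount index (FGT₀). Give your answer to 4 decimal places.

0.8872

118 of the 133 workers have income below 9500.
H = 118/133 = 0.8872.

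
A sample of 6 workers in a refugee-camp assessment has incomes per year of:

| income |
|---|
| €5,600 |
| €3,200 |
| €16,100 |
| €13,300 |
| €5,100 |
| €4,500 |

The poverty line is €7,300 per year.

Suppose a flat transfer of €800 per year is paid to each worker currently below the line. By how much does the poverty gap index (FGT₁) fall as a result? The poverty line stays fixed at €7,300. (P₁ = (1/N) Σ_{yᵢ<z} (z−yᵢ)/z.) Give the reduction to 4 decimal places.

Before: below the line — €3,200, €4,500, €5,100, €5,600; poverty gap index (FGT₁) = 0.246575.
After the €800 transfer: below the line — €4,000, €5,300, €5,900, €6,400; poverty gap index (FGT₁) = 0.173516.
Reduction = 0.246575 − 0.173516 = 0.0731.

0.0731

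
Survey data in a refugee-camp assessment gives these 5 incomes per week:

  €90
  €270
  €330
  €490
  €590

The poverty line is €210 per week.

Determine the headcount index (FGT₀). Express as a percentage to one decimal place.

1 of the 5 individuals have income below €210.
H = 1/5 = 20.0%.

20.0%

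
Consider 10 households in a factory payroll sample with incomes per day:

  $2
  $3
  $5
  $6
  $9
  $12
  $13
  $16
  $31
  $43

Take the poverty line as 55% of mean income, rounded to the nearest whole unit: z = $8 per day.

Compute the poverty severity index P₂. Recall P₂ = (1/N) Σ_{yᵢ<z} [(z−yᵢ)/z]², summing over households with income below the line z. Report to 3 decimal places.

0.116

Poor units: $2, $3, $5, $6 (q = 4 of N = 10).
Gap ratios (z−y)/z: (8−2)/8 = 0.7500; (8−3)/8 = 0.6250; (8−5)/8 = 0.3750; (8−6)/8 = 0.2500.
Squared: 0.5625; 0.3906; 0.1406; 0.0625.
Sum = 1.156250; P₂ = 1.156250 / 10 = 0.116.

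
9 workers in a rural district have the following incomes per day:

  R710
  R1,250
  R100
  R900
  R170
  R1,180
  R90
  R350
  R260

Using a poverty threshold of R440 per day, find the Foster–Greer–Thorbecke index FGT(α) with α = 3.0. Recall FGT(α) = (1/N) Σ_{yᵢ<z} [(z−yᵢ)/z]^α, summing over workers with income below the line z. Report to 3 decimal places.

Below the line: R90, R100, R170, R260, R350 (q = 5 of N = 9).
Relative gaps: (440−90)/440 = 0.7955; (440−100)/440 = 0.7727; (440−170)/440 = 0.6136; (440−260)/440 = 0.4091; (440−350)/440 = 0.2045.
Raised to α = 3.0: 0.50332; 0.46140; 0.23106; 0.06846; 0.00856.
Sum = 1.272809; FGT(3.0) = 1.272809 / 9 = 0.141.

0.141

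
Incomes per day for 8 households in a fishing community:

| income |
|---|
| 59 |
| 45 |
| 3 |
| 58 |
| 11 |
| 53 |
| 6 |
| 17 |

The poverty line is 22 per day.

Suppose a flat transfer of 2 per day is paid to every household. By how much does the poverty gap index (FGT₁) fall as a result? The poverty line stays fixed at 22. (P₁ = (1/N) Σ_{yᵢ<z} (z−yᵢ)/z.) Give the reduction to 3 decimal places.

0.045

Before: below the line — 3, 6, 11, 17; poverty gap index (FGT₁) = 0.28977.
After the 2 transfer: below the line — 5, 8, 13, 19; poverty gap index (FGT₁) = 0.24432.
Reduction = 0.28977 − 0.24432 = 0.045.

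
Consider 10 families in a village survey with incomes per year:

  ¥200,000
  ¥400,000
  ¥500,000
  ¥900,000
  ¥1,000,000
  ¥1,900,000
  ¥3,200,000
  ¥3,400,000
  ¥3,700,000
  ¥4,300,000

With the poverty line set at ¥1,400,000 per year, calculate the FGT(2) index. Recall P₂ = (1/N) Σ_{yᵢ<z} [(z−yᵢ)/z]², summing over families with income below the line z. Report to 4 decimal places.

0.1867

Below the line: ¥200,000, ¥400,000, ¥500,000, ¥900,000, ¥1,000,000 (q = 5 of N = 10).
Shortfall ratios: (1400000−200000)/1400000 = 0.8571; (1400000−400000)/1400000 = 0.7143; (1400000−500000)/1400000 = 0.6429; (1400000−900000)/1400000 = 0.3571; (1400000−1000000)/1400000 = 0.2857.
Squared: 0.7347; 0.5102; 0.4133; 0.1276; 0.0816.
Sum = 1.867347; P₂ = 1.867347 / 10 = 0.1867.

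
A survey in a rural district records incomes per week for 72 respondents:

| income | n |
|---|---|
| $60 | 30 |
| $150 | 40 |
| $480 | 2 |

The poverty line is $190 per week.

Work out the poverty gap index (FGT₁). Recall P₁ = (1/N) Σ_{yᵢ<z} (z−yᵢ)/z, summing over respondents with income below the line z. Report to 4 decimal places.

Below the line: 30×$60, 40×$150 (q = 70 of N = 72).
Shortfall ratios: (190−60)/190 = 0.6842 (×30); (190−150)/190 = 0.2105 (×40).
Sum of shortfalls = 28.947368; P₁ averages over all N: 28.947368 / 72 = 0.4020.

0.4020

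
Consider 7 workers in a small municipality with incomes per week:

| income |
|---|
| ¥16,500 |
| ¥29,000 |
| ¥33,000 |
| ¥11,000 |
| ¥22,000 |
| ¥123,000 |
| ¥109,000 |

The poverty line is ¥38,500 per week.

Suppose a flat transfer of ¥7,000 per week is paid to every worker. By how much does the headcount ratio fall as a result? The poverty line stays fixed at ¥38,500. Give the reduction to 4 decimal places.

0.1429

Before: below the line — ¥11,000, ¥16,500, ¥22,000, ¥29,000, ¥33,000; headcount ratio = 0.714286.
After the ¥7,000 transfer: below the line — ¥18,000, ¥23,500, ¥29,000, ¥36,000; headcount ratio = 0.571429.
Reduction = 0.714286 − 0.571429 = 0.1429.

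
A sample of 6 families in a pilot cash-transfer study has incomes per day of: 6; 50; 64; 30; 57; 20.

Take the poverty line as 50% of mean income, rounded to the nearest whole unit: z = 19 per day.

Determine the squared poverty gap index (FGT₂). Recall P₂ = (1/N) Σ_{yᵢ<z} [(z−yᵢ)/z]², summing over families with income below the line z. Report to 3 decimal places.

0.078

Below z: 6 (q = 1 of N = 6).
Gap ratios (z−y)/z: (19−6)/19 = 0.6842.
Squared: 0.4681.
Sum = 0.468144; P₂ = 0.468144 / 6 = 0.078.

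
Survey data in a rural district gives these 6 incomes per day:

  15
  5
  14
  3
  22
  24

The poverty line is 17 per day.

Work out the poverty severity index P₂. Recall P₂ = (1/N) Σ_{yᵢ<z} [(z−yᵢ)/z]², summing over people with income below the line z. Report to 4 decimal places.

Below z: 3, 5, 14, 15 (q = 4 of N = 6).
Shortfall ratios: (17−3)/17 = 0.8235; (17−5)/17 = 0.7059; (17−14)/17 = 0.1765; (17−15)/17 = 0.1176.
Squared: 0.6782; 0.4983; 0.0311; 0.0138.
Sum = 1.221453; P₂ = 1.221453 / 6 = 0.2036.

0.2036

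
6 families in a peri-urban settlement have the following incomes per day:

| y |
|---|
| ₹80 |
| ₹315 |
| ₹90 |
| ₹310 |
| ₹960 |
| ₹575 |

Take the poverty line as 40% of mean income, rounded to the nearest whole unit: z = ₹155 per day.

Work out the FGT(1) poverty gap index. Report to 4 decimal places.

Poor units: ₹80, ₹90 (q = 2 of N = 6).
Normalized shortfalls: (155−80)/155 = 0.4839; (155−90)/155 = 0.4194.
Sum of shortfalls = 0.903226; P₁ averages over all N: 0.903226 / 6 = 0.1505.

0.1505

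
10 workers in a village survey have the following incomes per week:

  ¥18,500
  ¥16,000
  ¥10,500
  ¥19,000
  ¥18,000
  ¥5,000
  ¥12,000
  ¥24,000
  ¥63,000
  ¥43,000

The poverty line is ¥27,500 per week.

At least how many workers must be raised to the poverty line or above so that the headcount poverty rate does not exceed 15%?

8 of the 10 workers are poor, so H = 8/10 = 0.800.
A headcount ratio of at most 15% allows at most ⌊0.15 × 10⌋ = 1 poor workers.
So at least 8 − 1 = 7 must be lifted.

7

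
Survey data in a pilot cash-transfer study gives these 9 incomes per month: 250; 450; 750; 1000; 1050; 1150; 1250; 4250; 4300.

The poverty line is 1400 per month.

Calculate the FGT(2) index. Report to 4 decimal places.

Poor units: 250, 450, 750, 1000, 1050, 1150, 1250 (q = 7 of N = 9).
Gap ratios (z−y)/z: (1400−250)/1400 = 0.8214; (1400−450)/1400 = 0.6786; (1400−750)/1400 = 0.4643; (1400−1000)/1400 = 0.2857; (1400−1050)/1400 = 0.2500; (1400−1150)/1400 = 0.1786; (1400−1250)/1400 = 0.1071.
Squared: 0.6747; 0.4605; 0.2156; 0.0816; 0.0625; 0.0319; 0.0115.
Sum = 1.538265; P₂ = 1.538265 / 9 = 0.1709.

0.1709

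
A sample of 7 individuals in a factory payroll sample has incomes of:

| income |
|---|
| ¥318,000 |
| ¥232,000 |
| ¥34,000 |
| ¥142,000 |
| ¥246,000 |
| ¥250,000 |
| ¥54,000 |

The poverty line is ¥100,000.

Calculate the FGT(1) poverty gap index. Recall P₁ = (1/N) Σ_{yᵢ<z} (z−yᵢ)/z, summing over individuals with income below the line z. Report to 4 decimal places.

0.1600

Below the line: ¥34,000, ¥54,000 (q = 2 of N = 7).
Gap ratios (z−y)/z: (100000−34000)/100000 = 0.6600; (100000−54000)/100000 = 0.4600.
Sum of shortfalls = 1.120000; P₁ averages over all N: 1.120000 / 7 = 0.1600.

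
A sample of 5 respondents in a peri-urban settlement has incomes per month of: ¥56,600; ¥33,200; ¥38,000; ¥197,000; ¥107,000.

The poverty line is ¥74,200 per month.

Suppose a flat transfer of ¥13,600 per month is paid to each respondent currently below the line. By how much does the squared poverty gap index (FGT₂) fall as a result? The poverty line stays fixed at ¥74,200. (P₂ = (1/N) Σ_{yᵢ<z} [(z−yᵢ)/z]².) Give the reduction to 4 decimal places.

Before: below the line — ¥33,200, ¥38,000, ¥56,600; squared poverty gap index (FGT₂) = 0.119921.
After the ¥13,600 transfer: below the line — ¥46,800, ¥51,600, ¥70,200; squared poverty gap index (FGT₂) = 0.046408.
Reduction = 0.119921 − 0.046408 = 0.0735.

0.0735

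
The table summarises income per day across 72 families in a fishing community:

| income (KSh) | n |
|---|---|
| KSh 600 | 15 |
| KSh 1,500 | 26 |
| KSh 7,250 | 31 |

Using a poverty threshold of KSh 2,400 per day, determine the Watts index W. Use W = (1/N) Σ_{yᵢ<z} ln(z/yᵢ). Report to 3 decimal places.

0.459

Incomes under z: 15×KSh 600, 26×KSh 1,500 (q = 41 of N = 72).
ln(z/y) terms: ln(2400/600) = 1.3863 (×15); ln(2400/1500) = 0.4700 (×26).
W = 33.014510 / 72 = 0.459.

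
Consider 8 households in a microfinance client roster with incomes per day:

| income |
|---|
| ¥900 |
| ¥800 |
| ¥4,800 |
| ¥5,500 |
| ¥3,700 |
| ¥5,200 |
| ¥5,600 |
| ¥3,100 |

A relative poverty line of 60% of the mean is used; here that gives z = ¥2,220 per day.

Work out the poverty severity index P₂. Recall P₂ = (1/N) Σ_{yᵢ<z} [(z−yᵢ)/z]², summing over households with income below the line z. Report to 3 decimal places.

0.095

Poor units: ¥800, ¥900 (q = 2 of N = 8).
Gap ratios (z−y)/z: (2220−800)/2220 = 0.6396; (2220−900)/2220 = 0.5946.
Squared: 0.4091; 0.3535.
Sum = 0.762682; P₂ = 0.762682 / 8 = 0.095.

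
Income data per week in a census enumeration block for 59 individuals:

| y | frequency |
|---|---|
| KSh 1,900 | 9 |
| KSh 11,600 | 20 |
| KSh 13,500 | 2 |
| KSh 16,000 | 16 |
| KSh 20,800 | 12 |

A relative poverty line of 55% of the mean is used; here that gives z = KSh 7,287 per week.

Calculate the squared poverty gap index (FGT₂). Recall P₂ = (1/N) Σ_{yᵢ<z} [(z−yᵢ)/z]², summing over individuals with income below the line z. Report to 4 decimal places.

Poor units: 9×KSh 1,900 (q = 9 of N = 59).
Shortfall ratios: (7287−1900)/7287 = 0.7393 (×9).
Squared: 0.5465 (×9).
Sum = 4.918571; P₂ = 4.918571 / 59 = 0.0834.

0.0834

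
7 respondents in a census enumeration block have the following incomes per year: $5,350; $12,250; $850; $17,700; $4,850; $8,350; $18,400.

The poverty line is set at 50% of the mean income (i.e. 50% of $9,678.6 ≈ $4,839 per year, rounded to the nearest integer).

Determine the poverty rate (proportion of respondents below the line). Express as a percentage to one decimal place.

14.3%

1 of the 7 respondents have income below $4,839.
H = 1/7 = 14.3%.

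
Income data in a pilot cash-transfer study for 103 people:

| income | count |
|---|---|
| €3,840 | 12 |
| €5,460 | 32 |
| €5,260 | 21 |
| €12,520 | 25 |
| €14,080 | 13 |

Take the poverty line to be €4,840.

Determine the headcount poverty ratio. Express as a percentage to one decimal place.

11.7%

12 of the 103 people have income below €4,840.
H = 12/103 = 11.7%.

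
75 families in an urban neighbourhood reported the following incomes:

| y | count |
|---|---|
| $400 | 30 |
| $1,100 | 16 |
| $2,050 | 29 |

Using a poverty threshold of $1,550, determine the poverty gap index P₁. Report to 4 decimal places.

Poor units: 30×$400, 16×$1,100 (q = 46 of N = 75).
Relative gaps: (1550−400)/1550 = 0.7419 (×30); (1550−1100)/1550 = 0.2903 (×16).
Σ = 26.903226. Dividing by the full population N = 75 gives P₁ = 0.3587.

0.3587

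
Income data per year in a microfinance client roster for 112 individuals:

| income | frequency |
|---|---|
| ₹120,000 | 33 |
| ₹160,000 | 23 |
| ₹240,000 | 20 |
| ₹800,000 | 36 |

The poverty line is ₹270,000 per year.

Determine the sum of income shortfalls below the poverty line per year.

Below z: 33×₹120,000, 23×₹160,000, 20×₹240,000 (q = 76 of N = 112).
Individual gaps: 33×(270000−120000) = 4950000; 23×(270000−160000) = 2530000; 20×(270000−240000) = 600000.
Aggregate gap = ₹8,080,000.

₹8,080,000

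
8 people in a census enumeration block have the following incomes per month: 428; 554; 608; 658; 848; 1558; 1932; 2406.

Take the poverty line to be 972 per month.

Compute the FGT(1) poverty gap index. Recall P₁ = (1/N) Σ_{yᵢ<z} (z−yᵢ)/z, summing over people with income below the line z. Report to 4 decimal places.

Below the line: 428, 554, 608, 658, 848 (q = 5 of N = 8).
Normalized shortfalls: (972−428)/972 = 0.5597; (972−554)/972 = 0.4300; (972−608)/972 = 0.3745; (972−658)/972 = 0.3230; (972−848)/972 = 0.1276.
Σ = 1.814815. Dividing by the full population N = 8 gives P₁ = 0.2269.

0.2269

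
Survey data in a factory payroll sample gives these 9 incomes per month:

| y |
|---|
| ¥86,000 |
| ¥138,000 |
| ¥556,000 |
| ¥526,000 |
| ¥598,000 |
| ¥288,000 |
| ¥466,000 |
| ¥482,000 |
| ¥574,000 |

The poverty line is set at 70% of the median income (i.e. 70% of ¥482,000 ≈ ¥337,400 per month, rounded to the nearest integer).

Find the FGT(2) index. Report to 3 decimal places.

0.103

Poor units: ¥86,000, ¥138,000, ¥288,000 (q = 3 of N = 9).
Shortfall ratios: (337400−86000)/337400 = 0.7451; (337400−138000)/337400 = 0.5910; (337400−288000)/337400 = 0.1464.
Squared: 0.5552; 0.3493; 0.0214.
Sum = 0.925894; P₂ = 0.925894 / 9 = 0.103.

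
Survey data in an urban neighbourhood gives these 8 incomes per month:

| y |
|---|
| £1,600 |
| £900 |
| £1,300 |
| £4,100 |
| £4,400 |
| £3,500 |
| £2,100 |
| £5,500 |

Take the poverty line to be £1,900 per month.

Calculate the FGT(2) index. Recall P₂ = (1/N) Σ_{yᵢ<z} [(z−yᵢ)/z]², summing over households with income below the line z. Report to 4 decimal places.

0.0502

Poor units: £900, £1,300, £1,600 (q = 3 of N = 8).
Relative gaps: (1900−900)/1900 = 0.5263; (1900−1300)/1900 = 0.3158; (1900−1600)/1900 = 0.1579.
Squared: 0.2770; 0.0997; 0.0249.
Sum = 0.401662; P₂ = 0.401662 / 8 = 0.0502.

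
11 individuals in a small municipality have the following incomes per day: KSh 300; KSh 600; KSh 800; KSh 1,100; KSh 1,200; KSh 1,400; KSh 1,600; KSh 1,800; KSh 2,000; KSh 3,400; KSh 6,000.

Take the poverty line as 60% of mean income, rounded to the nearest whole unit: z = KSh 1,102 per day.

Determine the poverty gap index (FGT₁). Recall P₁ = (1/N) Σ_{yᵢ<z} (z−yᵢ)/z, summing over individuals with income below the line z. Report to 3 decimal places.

0.133

Below the line: KSh 300, KSh 600, KSh 800, KSh 1,100 (q = 4 of N = 11).
Shortfall ratios: (1102−300)/1102 = 0.7278; (1102−600)/1102 = 0.4555; (1102−800)/1102 = 0.2740; (1102−1100)/1102 = 0.0018.
Sum of shortfalls = 1.459165; P₁ averages over all N: 1.459165 / 11 = 0.133.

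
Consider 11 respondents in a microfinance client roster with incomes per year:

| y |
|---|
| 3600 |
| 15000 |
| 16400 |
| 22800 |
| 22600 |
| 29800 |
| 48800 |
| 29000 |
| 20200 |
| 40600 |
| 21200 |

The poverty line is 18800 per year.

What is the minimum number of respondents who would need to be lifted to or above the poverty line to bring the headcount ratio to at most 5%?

3 of the 11 respondents are poor, so H = 3/11 = 0.273.
A headcount ratio of at most 5% allows at most ⌊0.05 × 11⌋ = 0 poor respondents.
So at least 3 − 0 = 3 must be lifted.

3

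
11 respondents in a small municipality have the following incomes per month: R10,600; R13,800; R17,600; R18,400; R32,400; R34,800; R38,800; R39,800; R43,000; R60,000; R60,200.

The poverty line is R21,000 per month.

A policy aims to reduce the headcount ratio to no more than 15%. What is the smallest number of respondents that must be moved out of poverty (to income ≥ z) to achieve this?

4 of the 11 respondents are poor, so H = 4/11 = 0.364.
A headcount ratio of at most 15% allows at most ⌊0.15 × 11⌋ = 1 poor respondents.
So at least 4 − 1 = 3 must be lifted.

3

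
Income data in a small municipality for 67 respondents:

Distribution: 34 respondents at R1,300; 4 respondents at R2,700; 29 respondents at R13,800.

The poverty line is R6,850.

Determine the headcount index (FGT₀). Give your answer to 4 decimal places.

0.5672

38 of the 67 respondents have income below R6,850.
H = 38/67 = 0.5672.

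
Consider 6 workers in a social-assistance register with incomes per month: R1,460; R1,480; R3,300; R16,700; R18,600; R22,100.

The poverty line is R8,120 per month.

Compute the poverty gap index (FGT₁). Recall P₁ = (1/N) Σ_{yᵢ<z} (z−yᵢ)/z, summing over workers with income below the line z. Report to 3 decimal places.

0.372

Below the line: R1,460, R1,480, R3,300 (q = 3 of N = 6).
Normalized shortfalls: (8120−1460)/8120 = 0.8202; (8120−1480)/8120 = 0.8177; (8120−3300)/8120 = 0.5936.
Sum of shortfalls = 2.231527; P₁ averages over all N: 2.231527 / 6 = 0.372.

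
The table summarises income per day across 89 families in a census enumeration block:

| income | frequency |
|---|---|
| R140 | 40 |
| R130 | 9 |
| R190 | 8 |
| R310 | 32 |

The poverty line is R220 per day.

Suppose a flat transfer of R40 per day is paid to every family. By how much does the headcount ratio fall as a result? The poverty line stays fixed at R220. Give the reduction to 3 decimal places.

Before: below the line — 9×R130, 40×R140, 8×R190; headcount ratio = 0.64045.
After the R40 transfer: below the line — 9×R170, 40×R180; headcount ratio = 0.55056.
Reduction = 0.64045 − 0.55056 = 0.090.

0.090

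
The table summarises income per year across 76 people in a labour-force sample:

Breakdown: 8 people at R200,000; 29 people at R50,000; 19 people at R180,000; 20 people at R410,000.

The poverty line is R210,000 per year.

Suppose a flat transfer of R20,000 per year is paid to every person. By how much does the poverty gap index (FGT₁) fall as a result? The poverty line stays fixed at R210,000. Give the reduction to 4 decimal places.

0.0652

Before: below the line — 29×R50,000, 19×R180,000, 8×R200,000; poverty gap index (FGT₁) = 0.331454.
After the R20,000 transfer: below the line — 29×R70,000, 19×R200,000; poverty gap index (FGT₁) = 0.266291.
Reduction = 0.331454 − 0.266291 = 0.0652.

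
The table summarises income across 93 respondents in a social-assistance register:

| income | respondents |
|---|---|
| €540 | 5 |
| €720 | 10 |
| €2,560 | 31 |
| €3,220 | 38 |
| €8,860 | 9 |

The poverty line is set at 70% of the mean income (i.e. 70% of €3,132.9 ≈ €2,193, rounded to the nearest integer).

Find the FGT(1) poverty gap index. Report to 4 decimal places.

Below the line: 5×€540, 10×€720 (q = 15 of N = 93).
Shortfall ratios: (2193−540)/2193 = 0.7538 (×5); (2193−720)/2193 = 0.6717 (×10).
Σ = 10.485636. Dividing by the full population N = 93 gives P₁ = 0.1127.

0.1127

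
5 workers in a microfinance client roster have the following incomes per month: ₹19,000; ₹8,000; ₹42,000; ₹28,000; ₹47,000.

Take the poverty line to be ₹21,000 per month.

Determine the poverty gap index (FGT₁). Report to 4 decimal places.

Incomes under z: ₹8,000, ₹19,000 (q = 2 of N = 5).
Gap ratios (z−y)/z: (21000−8000)/21000 = 0.6190; (21000−19000)/21000 = 0.0952.
Σ = 0.714286. Dividing by the full population N = 5 gives P₁ = 0.1429.

0.1429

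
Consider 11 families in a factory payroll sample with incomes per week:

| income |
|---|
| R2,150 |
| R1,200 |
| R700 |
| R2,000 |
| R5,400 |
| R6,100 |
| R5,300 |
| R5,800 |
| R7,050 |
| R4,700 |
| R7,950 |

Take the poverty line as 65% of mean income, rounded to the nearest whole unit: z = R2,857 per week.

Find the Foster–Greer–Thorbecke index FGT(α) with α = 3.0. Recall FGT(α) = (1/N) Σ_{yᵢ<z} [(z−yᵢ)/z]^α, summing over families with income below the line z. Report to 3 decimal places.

Below the line: R700, R1,200, R2,000, R2,150 (q = 4 of N = 11).
Relative gaps: (2857−700)/2857 = 0.7550; (2857−1200)/2857 = 0.5800; (2857−2000)/2857 = 0.3000; (2857−2150)/2857 = 0.2475.
Raised to α = 3.0: 0.43035; 0.19509; 0.02699; 0.01515.
Sum = 0.667583; FGT(3.0) = 0.667583 / 11 = 0.061.

0.061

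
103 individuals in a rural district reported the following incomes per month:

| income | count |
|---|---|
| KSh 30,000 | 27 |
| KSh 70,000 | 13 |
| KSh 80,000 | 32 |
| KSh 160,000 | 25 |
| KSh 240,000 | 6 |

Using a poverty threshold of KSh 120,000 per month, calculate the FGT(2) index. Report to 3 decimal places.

0.204

Poor units: 27×KSh 30,000, 13×KSh 70,000, 32×KSh 80,000 (q = 72 of N = 103).
Gap ratios (z−y)/z: (120000−30000)/120000 = 0.7500 (×27); (120000−70000)/120000 = 0.4167 (×13); (120000−80000)/120000 = 0.3333 (×32).
Squared: 0.5625 (×27); 0.1736 (×13); 0.1111 (×32).
Sum = 21.000000; P₂ = 21.000000 / 103 = 0.204.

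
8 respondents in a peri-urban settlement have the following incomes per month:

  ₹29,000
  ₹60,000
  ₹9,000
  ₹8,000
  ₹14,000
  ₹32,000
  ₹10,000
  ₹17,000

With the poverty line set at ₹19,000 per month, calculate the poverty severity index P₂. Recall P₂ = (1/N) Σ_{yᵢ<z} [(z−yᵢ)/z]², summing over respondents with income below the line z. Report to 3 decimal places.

Below the line: ₹8,000, ₹9,000, ₹10,000, ₹14,000, ₹17,000 (q = 5 of N = 8).
Shortfall ratios: (19000−8000)/19000 = 0.5789; (19000−9000)/19000 = 0.5263; (19000−10000)/19000 = 0.4737; (19000−14000)/19000 = 0.2632; (19000−17000)/19000 = 0.1053.
Squared: 0.3352; 0.2770; 0.2244; 0.0693; 0.0111.
Sum = 0.916898; P₂ = 0.916898 / 8 = 0.115.

0.115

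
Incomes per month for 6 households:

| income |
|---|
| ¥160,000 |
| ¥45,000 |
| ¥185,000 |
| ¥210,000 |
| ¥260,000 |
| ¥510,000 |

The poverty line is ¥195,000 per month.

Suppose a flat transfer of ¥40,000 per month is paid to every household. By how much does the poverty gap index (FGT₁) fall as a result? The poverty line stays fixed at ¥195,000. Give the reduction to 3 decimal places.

Before: below the line — ¥45,000, ¥160,000, ¥185,000; poverty gap index (FGT₁) = 0.16667.
After the ¥40,000 transfer: below the line — ¥85,000; poverty gap index (FGT₁) = 0.09402.
Reduction = 0.16667 − 0.09402 = 0.073.

0.073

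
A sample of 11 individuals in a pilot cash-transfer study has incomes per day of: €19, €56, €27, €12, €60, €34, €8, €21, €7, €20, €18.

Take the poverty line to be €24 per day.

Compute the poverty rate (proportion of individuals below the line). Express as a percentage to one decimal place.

7 of the 11 individuals have income below €24.
H = 7/11 = 63.6%.

63.6%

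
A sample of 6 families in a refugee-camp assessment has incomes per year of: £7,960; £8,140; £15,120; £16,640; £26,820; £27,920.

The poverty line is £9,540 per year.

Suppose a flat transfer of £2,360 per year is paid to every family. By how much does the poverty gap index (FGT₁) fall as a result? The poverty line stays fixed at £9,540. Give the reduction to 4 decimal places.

0.0521

Before: below the line — £7,960, £8,140; poverty gap index (FGT₁) = 0.052061.
After the £2,360 transfer: below the line — none; poverty gap index (FGT₁) = 0.000000.
Reduction = 0.052061 − 0.000000 = 0.0521.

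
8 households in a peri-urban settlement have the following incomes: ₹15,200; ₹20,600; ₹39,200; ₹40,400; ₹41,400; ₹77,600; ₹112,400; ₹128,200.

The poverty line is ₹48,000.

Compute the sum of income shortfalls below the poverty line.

₹83,200

Below the line: ₹15,200, ₹20,600, ₹39,200, ₹40,400, ₹41,400 (q = 5 of N = 8).
Individual gaps: 48000−15200 = 32800; 48000−20600 = 27400; 48000−39200 = 8800; 48000−40400 = 7600; 48000−41400 = 6600.
Aggregate gap = ₹83,200.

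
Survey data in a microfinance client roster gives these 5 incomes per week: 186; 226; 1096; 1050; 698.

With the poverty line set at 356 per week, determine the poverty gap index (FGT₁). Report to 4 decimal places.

Below z: 186, 226 (q = 2 of N = 5).
Shortfall ratios: (356−186)/356 = 0.4775; (356−226)/356 = 0.3652.
Σ = 0.842697. Dividing by the full population N = 5 gives P₁ = 0.1685.

0.1685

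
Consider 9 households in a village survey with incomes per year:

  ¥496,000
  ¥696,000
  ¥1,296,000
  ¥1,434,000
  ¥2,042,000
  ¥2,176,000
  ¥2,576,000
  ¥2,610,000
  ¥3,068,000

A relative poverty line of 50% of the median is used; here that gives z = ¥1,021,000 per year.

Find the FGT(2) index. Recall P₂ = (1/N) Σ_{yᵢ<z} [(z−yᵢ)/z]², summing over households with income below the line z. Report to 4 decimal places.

Below z: ¥496,000, ¥696,000 (q = 2 of N = 9).
Normalized shortfalls: (1021000−496000)/1021000 = 0.5142; (1021000−696000)/1021000 = 0.3183.
Squared: 0.2644; 0.1013.
Sum = 0.365728; P₂ = 0.365728 / 9 = 0.0406.

0.0406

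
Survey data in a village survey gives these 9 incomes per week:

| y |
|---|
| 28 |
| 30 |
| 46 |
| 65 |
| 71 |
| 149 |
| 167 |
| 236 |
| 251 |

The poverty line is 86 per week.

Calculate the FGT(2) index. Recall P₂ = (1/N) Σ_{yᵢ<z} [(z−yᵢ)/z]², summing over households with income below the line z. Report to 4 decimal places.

0.1317

Below the line: 28, 30, 46, 65, 71 (q = 5 of N = 9).
Gap ratios (z−y)/z: (86−28)/86 = 0.6744; (86−30)/86 = 0.6512; (86−46)/86 = 0.4651; (86−65)/86 = 0.2442; (86−71)/86 = 0.1744.
Squared: 0.4548; 0.4240; 0.2163; 0.0596; 0.0304.
Sum = 1.185235; P₂ = 1.185235 / 9 = 0.1317.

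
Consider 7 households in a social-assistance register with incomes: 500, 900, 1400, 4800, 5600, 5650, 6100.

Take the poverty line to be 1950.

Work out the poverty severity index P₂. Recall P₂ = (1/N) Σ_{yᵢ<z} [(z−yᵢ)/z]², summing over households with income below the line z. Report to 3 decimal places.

0.132

Incomes under z: 500, 900, 1400 (q = 3 of N = 7).
Shortfall ratios: (1950−500)/1950 = 0.7436; (1950−900)/1950 = 0.5385; (1950−1400)/1950 = 0.2821.
Squared: 0.5529; 0.2899; 0.0796.
Sum = 0.922419; P₂ = 0.922419 / 7 = 0.132.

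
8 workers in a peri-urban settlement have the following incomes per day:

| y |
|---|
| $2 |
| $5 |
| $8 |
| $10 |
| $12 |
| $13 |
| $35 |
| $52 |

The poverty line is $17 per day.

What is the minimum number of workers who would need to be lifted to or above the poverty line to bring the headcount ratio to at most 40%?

Currently q = 6 of N = 8 are below the line (H = 0.750).
A headcount ratio of at most 40% allows at most ⌊0.40 × 8⌋ = 3 poor workers.
So at least 6 − 3 = 3 must be lifted.

3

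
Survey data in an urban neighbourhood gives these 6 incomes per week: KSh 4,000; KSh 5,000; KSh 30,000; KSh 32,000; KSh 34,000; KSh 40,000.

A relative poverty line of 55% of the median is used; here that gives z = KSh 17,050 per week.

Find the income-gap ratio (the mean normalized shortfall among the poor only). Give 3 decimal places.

Poor units: KSh 4,000, KSh 5,000 (q = 2 of N = 6).
Relative gaps: 0.7654, 0.7067; sum = 1.472141.
I averages over the q = 2 poor units only: 1.472141 / 2 = 0.736.

0.736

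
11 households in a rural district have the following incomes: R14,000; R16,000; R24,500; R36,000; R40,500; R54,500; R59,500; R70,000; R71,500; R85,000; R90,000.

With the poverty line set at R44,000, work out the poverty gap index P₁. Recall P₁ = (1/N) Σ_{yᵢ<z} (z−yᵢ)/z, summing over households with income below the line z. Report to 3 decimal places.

0.184

Below z: R14,000, R16,000, R24,500, R36,000, R40,500 (q = 5 of N = 11).
Shortfall ratios: (44000−14000)/44000 = 0.6818; (44000−16000)/44000 = 0.6364; (44000−24500)/44000 = 0.4432; (44000−36000)/44000 = 0.1818; (44000−40500)/44000 = 0.0795.
Σ = 2.022727. Dividing by the full population N = 11 gives P₁ = 0.184.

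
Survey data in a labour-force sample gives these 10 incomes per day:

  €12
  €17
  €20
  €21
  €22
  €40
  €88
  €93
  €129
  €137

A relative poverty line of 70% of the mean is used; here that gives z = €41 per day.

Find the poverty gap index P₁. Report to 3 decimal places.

0.278

Incomes under z: €12, €17, €20, €21, €22, €40 (q = 6 of N = 10).
Gap ratios (z−y)/z: (41−12)/41 = 0.7073; (41−17)/41 = 0.5854; (41−20)/41 = 0.5122; (41−21)/41 = 0.4878; (41−22)/41 = 0.4634; (41−40)/41 = 0.0244.
Sum of shortfalls = 2.780488; P₁ averages over all N: 2.780488 / 10 = 0.278.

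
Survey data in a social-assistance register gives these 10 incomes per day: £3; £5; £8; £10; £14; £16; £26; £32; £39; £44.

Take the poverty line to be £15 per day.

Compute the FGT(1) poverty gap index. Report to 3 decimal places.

0.233

Poor units: £3, £5, £8, £10, £14 (q = 5 of N = 10).
Gap ratios (z−y)/z: (15−3)/15 = 0.8000; (15−5)/15 = 0.6667; (15−8)/15 = 0.4667; (15−10)/15 = 0.3333; (15−14)/15 = 0.0667.
Sum of shortfalls = 2.333333; P₁ averages over all N: 2.333333 / 10 = 0.233.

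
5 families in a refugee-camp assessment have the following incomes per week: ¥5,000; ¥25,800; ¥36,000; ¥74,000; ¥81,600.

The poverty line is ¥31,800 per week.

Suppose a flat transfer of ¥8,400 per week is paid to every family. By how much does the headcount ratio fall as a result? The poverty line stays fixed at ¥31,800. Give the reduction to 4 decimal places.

0.2000

Before: below the line — ¥5,000, ¥25,800; headcount ratio = 0.400000.
After the ¥8,400 transfer: below the line — ¥13,400; headcount ratio = 0.200000.
Reduction = 0.400000 − 0.200000 = 0.2000.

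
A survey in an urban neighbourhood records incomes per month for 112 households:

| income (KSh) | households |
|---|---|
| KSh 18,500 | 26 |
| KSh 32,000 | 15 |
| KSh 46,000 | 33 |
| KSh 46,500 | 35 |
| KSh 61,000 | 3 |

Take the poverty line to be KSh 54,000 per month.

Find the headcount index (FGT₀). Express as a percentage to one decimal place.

97.3%

109 of the 112 households have income below KSh 54,000.
H = 109/112 = 97.3%.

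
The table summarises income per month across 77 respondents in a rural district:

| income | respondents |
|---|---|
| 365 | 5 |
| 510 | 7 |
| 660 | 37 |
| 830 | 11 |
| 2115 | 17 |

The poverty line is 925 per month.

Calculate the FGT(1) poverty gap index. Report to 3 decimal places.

Incomes under z: 5×365, 7×510, 37×660, 11×830 (q = 60 of N = 77).
Normalized shortfalls: (925−365)/925 = 0.6054 (×5); (925−510)/925 = 0.4486 (×7); (925−660)/925 = 0.2865 (×37); (925−830)/925 = 0.1027 (×11).
Σ = 17.897297. Dividing by the full population N = 77 gives P₁ = 0.232.

0.232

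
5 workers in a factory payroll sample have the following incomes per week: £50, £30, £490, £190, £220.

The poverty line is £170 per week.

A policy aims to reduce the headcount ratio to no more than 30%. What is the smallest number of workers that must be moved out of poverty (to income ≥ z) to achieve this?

1

Currently q = 2 of N = 5 are below the line (H = 0.400).
A headcount ratio of at most 30% allows at most ⌊0.30 × 5⌋ = 1 poor workers.
So at least 2 − 1 = 1 must be lifted.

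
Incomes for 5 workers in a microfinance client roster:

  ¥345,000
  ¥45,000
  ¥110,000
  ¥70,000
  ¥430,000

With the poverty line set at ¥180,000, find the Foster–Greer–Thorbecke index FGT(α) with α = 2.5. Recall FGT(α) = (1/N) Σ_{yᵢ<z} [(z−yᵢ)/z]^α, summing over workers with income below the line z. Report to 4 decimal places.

0.1747

Below the line: ¥45,000, ¥70,000, ¥110,000 (q = 3 of N = 5).
Gap ratios (z−y)/z: (180000−45000)/180000 = 0.7500; (180000−70000)/180000 = 0.6111; (180000−110000)/180000 = 0.3889.
Raised to α = 2.5: 0.48714; 0.29194; 0.09431.
Sum = 0.873395; FGT(2.5) = 0.873395 / 5 = 0.1747.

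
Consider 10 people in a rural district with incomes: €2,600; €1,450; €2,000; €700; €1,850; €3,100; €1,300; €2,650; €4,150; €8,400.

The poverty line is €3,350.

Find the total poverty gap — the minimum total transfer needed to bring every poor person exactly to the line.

€11,150

Below the line: €700, €1,300, €1,450, €1,850, €2,000, €2,600, €2,650, €3,100 (q = 8 of N = 10).
Individual gaps: 3350−700 = 2650; 3350−1300 = 2050; 3350−1450 = 1900; 3350−1850 = 1500; 3350−2000 = 1350; 3350−2600 = 750; 3350−2650 = 700; 3350−3100 = 250.
Aggregate gap = €11,150.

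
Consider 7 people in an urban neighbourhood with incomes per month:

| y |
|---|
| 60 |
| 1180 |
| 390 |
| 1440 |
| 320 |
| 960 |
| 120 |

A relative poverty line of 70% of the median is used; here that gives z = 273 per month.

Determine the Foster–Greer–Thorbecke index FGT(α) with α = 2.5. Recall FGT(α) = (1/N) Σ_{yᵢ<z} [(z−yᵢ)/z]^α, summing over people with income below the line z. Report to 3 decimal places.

0.110

Below z: 60, 120 (q = 2 of N = 7).
Normalized shortfalls: (273−60)/273 = 0.7802; (273−120)/273 = 0.5604.
Raised to α = 2.5: 0.53770; 0.23514.
Sum = 0.772840; FGT(2.5) = 0.772840 / 7 = 0.110.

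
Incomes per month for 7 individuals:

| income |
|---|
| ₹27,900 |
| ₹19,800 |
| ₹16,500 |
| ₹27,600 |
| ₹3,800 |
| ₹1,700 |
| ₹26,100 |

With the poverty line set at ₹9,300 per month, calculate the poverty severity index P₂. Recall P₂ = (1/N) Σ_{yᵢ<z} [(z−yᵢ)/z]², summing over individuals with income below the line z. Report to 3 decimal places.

Incomes under z: ₹1,700, ₹3,800 (q = 2 of N = 7).
Shortfall ratios: (9300−1700)/9300 = 0.8172; (9300−3800)/9300 = 0.5914.
Squared: 0.6678; 0.3498.
Sum = 1.017574; P₂ = 1.017574 / 7 = 0.145.

0.145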